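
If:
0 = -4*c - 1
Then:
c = -1/4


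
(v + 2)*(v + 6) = v^2 + 8*v + 12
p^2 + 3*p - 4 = (p - 1)*(p + 4)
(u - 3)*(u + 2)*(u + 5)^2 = u^4 + 9*u^3 + 9*u^2 - 85*u - 150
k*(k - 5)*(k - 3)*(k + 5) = k^4 - 3*k^3 - 25*k^2 + 75*k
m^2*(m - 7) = m^3 - 7*m^2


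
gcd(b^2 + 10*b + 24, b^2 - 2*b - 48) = b + 6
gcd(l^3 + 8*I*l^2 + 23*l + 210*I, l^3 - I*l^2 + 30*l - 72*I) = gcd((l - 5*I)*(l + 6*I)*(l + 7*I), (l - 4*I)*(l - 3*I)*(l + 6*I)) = l + 6*I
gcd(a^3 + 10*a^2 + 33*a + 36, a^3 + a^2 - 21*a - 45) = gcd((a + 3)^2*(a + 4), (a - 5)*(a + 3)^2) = a^2 + 6*a + 9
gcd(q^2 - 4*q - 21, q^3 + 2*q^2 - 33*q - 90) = q + 3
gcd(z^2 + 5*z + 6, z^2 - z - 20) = 1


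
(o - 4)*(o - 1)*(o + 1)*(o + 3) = o^4 - o^3 - 13*o^2 + o + 12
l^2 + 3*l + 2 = (l + 1)*(l + 2)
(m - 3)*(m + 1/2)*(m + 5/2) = m^3 - 31*m/4 - 15/4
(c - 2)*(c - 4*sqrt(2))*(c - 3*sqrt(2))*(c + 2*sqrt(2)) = c^4 - 5*sqrt(2)*c^3 - 2*c^3 - 4*c^2 + 10*sqrt(2)*c^2 + 8*c + 48*sqrt(2)*c - 96*sqrt(2)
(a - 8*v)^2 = a^2 - 16*a*v + 64*v^2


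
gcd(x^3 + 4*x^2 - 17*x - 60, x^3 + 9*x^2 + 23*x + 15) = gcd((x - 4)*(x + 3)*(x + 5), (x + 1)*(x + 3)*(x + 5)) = x^2 + 8*x + 15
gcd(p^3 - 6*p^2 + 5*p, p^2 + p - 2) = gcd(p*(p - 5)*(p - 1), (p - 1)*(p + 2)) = p - 1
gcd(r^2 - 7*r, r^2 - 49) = r - 7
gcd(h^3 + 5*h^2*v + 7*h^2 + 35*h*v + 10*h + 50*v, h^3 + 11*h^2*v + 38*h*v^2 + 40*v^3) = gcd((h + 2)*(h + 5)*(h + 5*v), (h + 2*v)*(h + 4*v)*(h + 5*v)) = h + 5*v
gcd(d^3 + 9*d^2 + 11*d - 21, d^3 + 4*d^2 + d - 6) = d^2 + 2*d - 3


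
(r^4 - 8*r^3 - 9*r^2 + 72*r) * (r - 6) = r^5 - 14*r^4 + 39*r^3 + 126*r^2 - 432*r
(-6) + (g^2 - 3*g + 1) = g^2 - 3*g - 5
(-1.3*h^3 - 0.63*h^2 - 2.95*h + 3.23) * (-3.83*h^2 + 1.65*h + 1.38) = 4.979*h^5 + 0.2679*h^4 + 8.465*h^3 - 18.1078*h^2 + 1.2585*h + 4.4574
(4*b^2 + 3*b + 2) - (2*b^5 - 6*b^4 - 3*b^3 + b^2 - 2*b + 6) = -2*b^5 + 6*b^4 + 3*b^3 + 3*b^2 + 5*b - 4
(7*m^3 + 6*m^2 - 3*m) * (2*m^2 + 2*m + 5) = 14*m^5 + 26*m^4 + 41*m^3 + 24*m^2 - 15*m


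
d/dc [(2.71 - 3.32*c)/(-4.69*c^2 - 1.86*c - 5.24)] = (-15.5708*c^2 + 25.4198*c + 22.4374)/(21.9961*c^4 + 17.4468*c^3 + 52.6108*c^2 + 19.4928*c + 27.4576)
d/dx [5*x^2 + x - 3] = 10*x + 1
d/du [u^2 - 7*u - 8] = 2*u - 7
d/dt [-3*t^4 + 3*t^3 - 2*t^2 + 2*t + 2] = -12*t^3 + 9*t^2 - 4*t + 2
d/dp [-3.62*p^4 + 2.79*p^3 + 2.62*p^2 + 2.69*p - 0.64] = -14.48*p^3 + 8.37*p^2 + 5.24*p + 2.69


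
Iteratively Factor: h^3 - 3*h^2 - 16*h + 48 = (h - 4)*(h^2 + h - 12) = (h - 4)*(h + 4)*(h - 3)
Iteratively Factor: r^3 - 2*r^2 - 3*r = (r + 1)*(r^2 - 3*r) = (r - 3)*(r + 1)*(r)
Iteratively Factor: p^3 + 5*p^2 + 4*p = (p + 1)*(p^2 + 4*p) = p*(p + 1)*(p + 4)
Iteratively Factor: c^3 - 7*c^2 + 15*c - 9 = (c - 3)*(c^2 - 4*c + 3) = (c - 3)*(c - 1)*(c - 3)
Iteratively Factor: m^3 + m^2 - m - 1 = (m - 1)*(m^2 + 2*m + 1) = (m - 1)*(m + 1)*(m + 1)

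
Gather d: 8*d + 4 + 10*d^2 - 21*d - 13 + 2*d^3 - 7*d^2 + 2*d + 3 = 2*d^3 + 3*d^2 - 11*d - 6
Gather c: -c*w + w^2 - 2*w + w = -c*w + w^2 - w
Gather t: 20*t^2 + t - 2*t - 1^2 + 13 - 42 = 20*t^2 - t - 30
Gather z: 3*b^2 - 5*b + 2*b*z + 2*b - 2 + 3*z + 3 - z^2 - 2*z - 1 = 3*b^2 - 3*b - z^2 + z*(2*b + 1)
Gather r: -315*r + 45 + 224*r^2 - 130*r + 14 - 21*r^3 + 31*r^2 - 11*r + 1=-21*r^3 + 255*r^2 - 456*r + 60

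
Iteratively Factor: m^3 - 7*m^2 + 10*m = (m - 2)*(m^2 - 5*m) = m*(m - 2)*(m - 5)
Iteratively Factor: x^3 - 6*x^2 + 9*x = (x - 3)*(x^2 - 3*x) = (x - 3)^2*(x)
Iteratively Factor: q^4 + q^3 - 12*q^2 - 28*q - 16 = (q + 2)*(q^3 - q^2 - 10*q - 8) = (q + 2)^2*(q^2 - 3*q - 4) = (q - 4)*(q + 2)^2*(q + 1)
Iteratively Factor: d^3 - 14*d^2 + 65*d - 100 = (d - 5)*(d^2 - 9*d + 20) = (d - 5)^2*(d - 4)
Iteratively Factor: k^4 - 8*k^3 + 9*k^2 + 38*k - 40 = (k - 4)*(k^3 - 4*k^2 - 7*k + 10) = (k - 4)*(k + 2)*(k^2 - 6*k + 5) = (k - 5)*(k - 4)*(k + 2)*(k - 1)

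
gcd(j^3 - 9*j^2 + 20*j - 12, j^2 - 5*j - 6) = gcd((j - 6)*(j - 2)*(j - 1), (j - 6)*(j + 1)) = j - 6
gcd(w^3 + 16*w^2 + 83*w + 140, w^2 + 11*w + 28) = w^2 + 11*w + 28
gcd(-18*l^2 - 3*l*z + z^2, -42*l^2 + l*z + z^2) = -6*l + z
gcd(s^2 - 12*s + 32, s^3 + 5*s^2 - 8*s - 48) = 1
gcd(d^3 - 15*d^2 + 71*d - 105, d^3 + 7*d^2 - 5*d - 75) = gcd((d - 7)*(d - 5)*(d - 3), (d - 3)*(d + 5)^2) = d - 3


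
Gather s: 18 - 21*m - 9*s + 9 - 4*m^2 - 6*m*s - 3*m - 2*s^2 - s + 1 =-4*m^2 - 24*m - 2*s^2 + s*(-6*m - 10) + 28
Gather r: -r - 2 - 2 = -r - 4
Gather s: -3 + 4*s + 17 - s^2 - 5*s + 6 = -s^2 - s + 20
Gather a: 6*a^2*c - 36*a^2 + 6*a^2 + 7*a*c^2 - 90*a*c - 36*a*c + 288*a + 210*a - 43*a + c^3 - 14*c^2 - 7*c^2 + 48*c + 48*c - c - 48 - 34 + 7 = a^2*(6*c - 30) + a*(7*c^2 - 126*c + 455) + c^3 - 21*c^2 + 95*c - 75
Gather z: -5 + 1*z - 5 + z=2*z - 10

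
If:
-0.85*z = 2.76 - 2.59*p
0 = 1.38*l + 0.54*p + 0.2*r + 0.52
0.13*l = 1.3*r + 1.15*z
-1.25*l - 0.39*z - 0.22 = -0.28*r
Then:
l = -0.78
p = 1.44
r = -1.10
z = 1.15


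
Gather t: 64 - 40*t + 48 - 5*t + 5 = 117 - 45*t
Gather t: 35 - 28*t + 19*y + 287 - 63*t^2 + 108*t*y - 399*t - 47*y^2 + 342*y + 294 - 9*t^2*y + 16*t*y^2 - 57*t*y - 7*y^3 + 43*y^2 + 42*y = t^2*(-9*y - 63) + t*(16*y^2 + 51*y - 427) - 7*y^3 - 4*y^2 + 403*y + 616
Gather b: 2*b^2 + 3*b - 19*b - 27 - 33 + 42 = 2*b^2 - 16*b - 18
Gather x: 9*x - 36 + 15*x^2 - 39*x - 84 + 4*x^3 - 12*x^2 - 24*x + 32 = 4*x^3 + 3*x^2 - 54*x - 88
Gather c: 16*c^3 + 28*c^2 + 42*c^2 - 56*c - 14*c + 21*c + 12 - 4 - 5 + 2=16*c^3 + 70*c^2 - 49*c + 5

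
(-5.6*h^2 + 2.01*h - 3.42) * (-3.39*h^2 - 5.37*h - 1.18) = 18.984*h^4 + 23.2581*h^3 + 7.4081*h^2 + 15.9936*h + 4.0356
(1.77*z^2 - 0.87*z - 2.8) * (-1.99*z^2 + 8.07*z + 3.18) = -3.5223*z^4 + 16.0152*z^3 + 4.1797*z^2 - 25.3626*z - 8.904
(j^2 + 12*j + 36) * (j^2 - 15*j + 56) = j^4 - 3*j^3 - 88*j^2 + 132*j + 2016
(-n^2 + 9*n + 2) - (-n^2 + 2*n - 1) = 7*n + 3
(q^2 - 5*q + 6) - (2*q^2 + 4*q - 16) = -q^2 - 9*q + 22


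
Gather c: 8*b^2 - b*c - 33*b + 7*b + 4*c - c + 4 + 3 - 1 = 8*b^2 - 26*b + c*(3 - b) + 6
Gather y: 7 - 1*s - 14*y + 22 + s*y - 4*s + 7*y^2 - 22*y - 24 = -5*s + 7*y^2 + y*(s - 36) + 5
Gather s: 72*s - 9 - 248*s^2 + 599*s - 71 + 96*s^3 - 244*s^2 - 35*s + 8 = 96*s^3 - 492*s^2 + 636*s - 72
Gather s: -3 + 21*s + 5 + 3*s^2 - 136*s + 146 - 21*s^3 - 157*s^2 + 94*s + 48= -21*s^3 - 154*s^2 - 21*s + 196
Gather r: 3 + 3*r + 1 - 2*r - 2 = r + 2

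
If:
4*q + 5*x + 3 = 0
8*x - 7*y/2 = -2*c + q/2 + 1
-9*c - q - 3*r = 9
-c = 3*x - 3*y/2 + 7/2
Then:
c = 13*y/14 - 171/14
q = -5*y/21 - 92/21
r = 4423/126 - 341*y/126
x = 4*y/21 + 61/21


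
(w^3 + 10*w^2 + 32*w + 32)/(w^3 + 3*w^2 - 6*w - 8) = (w^2 + 6*w + 8)/(w^2 - w - 2)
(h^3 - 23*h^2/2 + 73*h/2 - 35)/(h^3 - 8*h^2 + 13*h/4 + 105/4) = 2*(h - 2)/(2*h + 3)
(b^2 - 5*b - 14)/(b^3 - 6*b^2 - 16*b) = (b - 7)/(b*(b - 8))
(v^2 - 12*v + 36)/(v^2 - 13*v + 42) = (v - 6)/(v - 7)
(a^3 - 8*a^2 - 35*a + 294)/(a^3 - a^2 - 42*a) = (a - 7)/a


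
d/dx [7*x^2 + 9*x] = 14*x + 9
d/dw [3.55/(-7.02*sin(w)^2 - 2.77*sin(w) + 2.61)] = (49.842*sin(w) + 9.8335)*cos(w)/(7.02*sin(w)^2 + 2.77*sin(w) - 2.61)^2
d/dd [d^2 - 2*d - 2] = 2*d - 2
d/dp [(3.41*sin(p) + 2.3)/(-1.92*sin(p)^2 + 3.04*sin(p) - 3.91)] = (6.5472*sin(p)^2 + 8.832*sin(p) - 20.3251)*cos(p)/(3.6864*sin(p)^4 - 11.6736*sin(p)^3 + 24.256*sin(p)^2 - 23.7728*sin(p) + 15.2881)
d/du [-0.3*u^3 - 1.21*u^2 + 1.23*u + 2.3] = -0.9*u^2 - 2.42*u + 1.23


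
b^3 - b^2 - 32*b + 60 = (b - 5)*(b - 2)*(b + 6)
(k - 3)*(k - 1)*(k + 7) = k^3 + 3*k^2 - 25*k + 21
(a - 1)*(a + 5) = a^2 + 4*a - 5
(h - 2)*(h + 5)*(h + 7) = h^3 + 10*h^2 + 11*h - 70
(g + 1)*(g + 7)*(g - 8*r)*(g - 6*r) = g^4 - 14*g^3*r + 8*g^3 + 48*g^2*r^2 - 112*g^2*r + 7*g^2 + 384*g*r^2 - 98*g*r + 336*r^2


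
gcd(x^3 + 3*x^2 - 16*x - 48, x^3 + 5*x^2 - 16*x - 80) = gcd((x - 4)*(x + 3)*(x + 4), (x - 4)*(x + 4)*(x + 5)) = x^2 - 16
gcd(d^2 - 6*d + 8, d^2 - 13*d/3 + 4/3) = d - 4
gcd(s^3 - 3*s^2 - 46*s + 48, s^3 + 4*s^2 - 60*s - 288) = s^2 - 2*s - 48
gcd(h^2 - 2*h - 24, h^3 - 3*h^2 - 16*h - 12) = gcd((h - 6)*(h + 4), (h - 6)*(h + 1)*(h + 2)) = h - 6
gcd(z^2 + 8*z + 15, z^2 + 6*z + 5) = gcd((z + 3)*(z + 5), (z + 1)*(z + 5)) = z + 5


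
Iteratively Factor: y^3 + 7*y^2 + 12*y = (y)*(y^2 + 7*y + 12) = y*(y + 4)*(y + 3)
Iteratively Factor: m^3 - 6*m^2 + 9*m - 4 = (m - 4)*(m^2 - 2*m + 1) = (m - 4)*(m - 1)*(m - 1)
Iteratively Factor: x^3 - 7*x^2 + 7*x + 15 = (x - 3)*(x^2 - 4*x - 5) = (x - 5)*(x - 3)*(x + 1)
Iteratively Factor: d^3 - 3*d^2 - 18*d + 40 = (d + 4)*(d^2 - 7*d + 10) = (d - 2)*(d + 4)*(d - 5)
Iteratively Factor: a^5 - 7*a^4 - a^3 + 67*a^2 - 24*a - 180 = (a - 5)*(a^4 - 2*a^3 - 11*a^2 + 12*a + 36) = (a - 5)*(a - 3)*(a^3 + a^2 - 8*a - 12) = (a - 5)*(a - 3)*(a + 2)*(a^2 - a - 6) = (a - 5)*(a - 3)*(a + 2)^2*(a - 3)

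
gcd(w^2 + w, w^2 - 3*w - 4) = w + 1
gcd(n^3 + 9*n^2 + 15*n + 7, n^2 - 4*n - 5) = n + 1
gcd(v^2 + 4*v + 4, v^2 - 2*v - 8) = v + 2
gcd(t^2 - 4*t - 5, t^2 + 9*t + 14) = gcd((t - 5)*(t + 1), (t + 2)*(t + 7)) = 1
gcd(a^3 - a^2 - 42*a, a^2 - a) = a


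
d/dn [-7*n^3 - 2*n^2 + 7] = n*(-21*n - 4)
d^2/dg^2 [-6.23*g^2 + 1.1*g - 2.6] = -12.4600000000000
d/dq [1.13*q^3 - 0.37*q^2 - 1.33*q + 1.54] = 3.39*q^2 - 0.74*q - 1.33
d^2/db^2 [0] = 0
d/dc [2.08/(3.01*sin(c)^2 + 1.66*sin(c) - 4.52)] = -(12.5216*sin(c) + 3.4528)*cos(c)/(3.01*sin(c)^2 + 1.66*sin(c) - 4.52)^2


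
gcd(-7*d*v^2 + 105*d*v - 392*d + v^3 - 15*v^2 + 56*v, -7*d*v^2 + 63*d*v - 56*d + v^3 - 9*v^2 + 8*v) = -7*d*v + 56*d + v^2 - 8*v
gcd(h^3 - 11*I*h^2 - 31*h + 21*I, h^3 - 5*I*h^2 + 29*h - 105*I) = h^2 - 10*I*h - 21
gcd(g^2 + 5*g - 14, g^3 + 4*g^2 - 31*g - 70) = g + 7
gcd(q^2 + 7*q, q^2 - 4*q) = q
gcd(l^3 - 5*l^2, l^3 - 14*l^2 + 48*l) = l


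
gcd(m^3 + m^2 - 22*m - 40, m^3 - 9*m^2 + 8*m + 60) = m^2 - 3*m - 10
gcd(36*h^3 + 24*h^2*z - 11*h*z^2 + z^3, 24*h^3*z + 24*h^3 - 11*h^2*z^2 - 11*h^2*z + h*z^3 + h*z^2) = 1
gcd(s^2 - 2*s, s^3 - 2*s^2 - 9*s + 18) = s - 2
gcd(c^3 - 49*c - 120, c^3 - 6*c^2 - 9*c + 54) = c + 3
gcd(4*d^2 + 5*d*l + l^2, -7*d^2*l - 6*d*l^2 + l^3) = d + l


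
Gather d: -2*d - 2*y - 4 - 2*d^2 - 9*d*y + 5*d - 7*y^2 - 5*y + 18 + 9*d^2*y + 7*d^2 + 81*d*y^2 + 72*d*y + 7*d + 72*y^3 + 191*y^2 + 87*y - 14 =d^2*(9*y + 5) + d*(81*y^2 + 63*y + 10) + 72*y^3 + 184*y^2 + 80*y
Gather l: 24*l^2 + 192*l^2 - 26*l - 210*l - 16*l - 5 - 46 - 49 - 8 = 216*l^2 - 252*l - 108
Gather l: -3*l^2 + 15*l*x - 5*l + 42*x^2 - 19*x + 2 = -3*l^2 + l*(15*x - 5) + 42*x^2 - 19*x + 2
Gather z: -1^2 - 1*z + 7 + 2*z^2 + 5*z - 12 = 2*z^2 + 4*z - 6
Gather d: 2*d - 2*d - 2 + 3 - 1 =0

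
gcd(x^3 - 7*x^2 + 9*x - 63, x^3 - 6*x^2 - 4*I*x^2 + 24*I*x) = 1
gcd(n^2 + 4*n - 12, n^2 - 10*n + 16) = n - 2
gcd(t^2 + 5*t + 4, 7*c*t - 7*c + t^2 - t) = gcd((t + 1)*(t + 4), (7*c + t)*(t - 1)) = 1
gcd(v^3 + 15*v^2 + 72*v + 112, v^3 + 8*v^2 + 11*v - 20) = v + 4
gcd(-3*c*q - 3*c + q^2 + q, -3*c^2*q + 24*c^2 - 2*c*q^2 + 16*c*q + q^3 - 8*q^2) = -3*c + q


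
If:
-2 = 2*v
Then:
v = -1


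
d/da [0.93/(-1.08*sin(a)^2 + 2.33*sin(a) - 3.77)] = (2.0088*sin(a) - 2.1669)*cos(a)/(1.08*sin(a)^2 - 2.33*sin(a) + 3.77)^2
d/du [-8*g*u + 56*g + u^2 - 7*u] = -8*g + 2*u - 7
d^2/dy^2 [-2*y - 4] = 0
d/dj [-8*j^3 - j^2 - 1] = 2*j*(-12*j - 1)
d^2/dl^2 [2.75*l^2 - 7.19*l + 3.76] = 5.50000000000000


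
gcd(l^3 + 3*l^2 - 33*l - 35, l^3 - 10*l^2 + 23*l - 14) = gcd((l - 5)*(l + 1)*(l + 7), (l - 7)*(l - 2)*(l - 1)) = 1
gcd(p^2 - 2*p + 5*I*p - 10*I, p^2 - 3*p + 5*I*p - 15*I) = p + 5*I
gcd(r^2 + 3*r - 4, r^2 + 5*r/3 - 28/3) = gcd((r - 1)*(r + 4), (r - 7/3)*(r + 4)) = r + 4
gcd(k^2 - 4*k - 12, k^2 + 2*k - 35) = 1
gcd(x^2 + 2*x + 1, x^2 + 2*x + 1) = x^2 + 2*x + 1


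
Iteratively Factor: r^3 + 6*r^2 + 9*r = (r + 3)*(r^2 + 3*r) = (r + 3)^2*(r)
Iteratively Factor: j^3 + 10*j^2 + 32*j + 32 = (j + 4)*(j^2 + 6*j + 8) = (j + 2)*(j + 4)*(j + 4)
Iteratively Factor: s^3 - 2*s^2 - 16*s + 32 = (s + 4)*(s^2 - 6*s + 8) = (s - 4)*(s + 4)*(s - 2)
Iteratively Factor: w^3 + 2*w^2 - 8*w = (w - 2)*(w^2 + 4*w) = w*(w - 2)*(w + 4)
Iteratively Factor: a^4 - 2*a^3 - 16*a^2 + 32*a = (a + 4)*(a^3 - 6*a^2 + 8*a) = (a - 4)*(a + 4)*(a^2 - 2*a) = a*(a - 4)*(a + 4)*(a - 2)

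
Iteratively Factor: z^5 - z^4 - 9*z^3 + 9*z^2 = (z - 3)*(z^4 + 2*z^3 - 3*z^2) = (z - 3)*(z - 1)*(z^3 + 3*z^2) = z*(z - 3)*(z - 1)*(z^2 + 3*z) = z*(z - 3)*(z - 1)*(z + 3)*(z)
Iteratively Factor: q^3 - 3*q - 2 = (q + 1)*(q^2 - q - 2) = (q - 2)*(q + 1)*(q + 1)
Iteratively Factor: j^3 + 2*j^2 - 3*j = (j + 3)*(j^2 - j) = j*(j + 3)*(j - 1)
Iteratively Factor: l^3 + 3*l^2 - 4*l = (l)*(l^2 + 3*l - 4) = l*(l - 1)*(l + 4)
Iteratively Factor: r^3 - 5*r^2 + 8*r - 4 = (r - 1)*(r^2 - 4*r + 4) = (r - 2)*(r - 1)*(r - 2)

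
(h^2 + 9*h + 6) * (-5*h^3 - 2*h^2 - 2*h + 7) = -5*h^5 - 47*h^4 - 50*h^3 - 23*h^2 + 51*h + 42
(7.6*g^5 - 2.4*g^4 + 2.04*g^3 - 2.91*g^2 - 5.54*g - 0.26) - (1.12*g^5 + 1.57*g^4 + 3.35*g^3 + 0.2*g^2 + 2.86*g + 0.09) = 6.48*g^5 - 3.97*g^4 - 1.31*g^3 - 3.11*g^2 - 8.4*g - 0.35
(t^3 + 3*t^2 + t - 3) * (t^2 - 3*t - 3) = t^5 - 11*t^3 - 15*t^2 + 6*t + 9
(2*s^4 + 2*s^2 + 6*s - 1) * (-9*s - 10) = -18*s^5 - 20*s^4 - 18*s^3 - 74*s^2 - 51*s + 10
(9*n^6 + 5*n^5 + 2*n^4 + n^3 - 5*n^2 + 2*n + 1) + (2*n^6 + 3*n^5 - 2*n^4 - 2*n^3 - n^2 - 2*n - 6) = 11*n^6 + 8*n^5 - n^3 - 6*n^2 - 5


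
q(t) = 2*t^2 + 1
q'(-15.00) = -60.00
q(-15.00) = 451.00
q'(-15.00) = -60.00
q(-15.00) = 451.00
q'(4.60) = 18.40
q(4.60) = 43.32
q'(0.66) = 2.64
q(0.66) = 1.87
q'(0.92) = 3.68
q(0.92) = 2.69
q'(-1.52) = -6.08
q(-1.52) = 5.62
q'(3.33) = 13.32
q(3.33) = 23.18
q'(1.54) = 6.16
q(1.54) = 5.74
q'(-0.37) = -1.48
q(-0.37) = 1.27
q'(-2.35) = -9.40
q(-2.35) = 12.04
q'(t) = 4*t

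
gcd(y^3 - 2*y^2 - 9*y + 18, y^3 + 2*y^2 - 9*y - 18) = y^2 - 9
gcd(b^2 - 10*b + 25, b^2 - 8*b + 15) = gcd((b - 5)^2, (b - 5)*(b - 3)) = b - 5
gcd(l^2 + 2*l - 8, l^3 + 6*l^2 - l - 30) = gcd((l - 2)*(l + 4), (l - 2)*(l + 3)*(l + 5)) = l - 2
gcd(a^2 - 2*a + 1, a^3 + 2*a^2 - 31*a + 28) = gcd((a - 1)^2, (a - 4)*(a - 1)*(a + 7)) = a - 1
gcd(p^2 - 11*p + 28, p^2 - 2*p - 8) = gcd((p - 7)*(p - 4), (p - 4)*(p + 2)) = p - 4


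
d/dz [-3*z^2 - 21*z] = -6*z - 21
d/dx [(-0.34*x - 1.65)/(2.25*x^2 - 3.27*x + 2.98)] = (0.765*x^2 + 7.425*x - 6.4087)/(5.0625*x^4 - 14.715*x^3 + 24.1029*x^2 - 19.4892*x + 8.8804)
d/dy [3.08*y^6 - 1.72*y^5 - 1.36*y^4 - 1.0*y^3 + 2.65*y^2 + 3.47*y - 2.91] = 18.48*y^5 - 8.6*y^4 - 5.44*y^3 - 3.0*y^2 + 5.3*y + 3.47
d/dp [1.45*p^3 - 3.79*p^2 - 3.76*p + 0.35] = 4.35*p^2 - 7.58*p - 3.76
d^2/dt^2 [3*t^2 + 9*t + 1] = 6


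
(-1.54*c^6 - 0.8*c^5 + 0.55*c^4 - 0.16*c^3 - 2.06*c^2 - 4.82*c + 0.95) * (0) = 0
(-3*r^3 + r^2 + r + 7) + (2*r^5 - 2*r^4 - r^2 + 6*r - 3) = 2*r^5 - 2*r^4 - 3*r^3 + 7*r + 4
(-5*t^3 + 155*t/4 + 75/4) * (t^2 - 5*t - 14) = -5*t^5 + 25*t^4 + 435*t^3/4 - 175*t^2 - 2545*t/4 - 525/2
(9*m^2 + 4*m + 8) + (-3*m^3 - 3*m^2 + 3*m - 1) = -3*m^3 + 6*m^2 + 7*m + 7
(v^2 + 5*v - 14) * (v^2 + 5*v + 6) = v^4 + 10*v^3 + 17*v^2 - 40*v - 84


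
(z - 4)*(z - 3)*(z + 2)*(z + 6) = z^4 + z^3 - 32*z^2 + 12*z + 144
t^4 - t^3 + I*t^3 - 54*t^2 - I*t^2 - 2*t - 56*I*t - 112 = (t - 8)*(t + 7)*(t - I)*(t + 2*I)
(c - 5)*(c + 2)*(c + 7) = c^3 + 4*c^2 - 31*c - 70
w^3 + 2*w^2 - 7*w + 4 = (w - 1)^2*(w + 4)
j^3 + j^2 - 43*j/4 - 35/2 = (j - 7/2)*(j + 2)*(j + 5/2)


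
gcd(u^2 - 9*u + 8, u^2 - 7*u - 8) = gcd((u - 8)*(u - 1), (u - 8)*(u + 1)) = u - 8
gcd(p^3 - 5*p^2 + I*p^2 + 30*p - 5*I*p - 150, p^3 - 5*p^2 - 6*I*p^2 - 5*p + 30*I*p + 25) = p^2 + p*(-5 - 5*I) + 25*I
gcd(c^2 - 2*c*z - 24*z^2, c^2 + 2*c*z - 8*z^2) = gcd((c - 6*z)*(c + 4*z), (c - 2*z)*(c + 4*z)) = c + 4*z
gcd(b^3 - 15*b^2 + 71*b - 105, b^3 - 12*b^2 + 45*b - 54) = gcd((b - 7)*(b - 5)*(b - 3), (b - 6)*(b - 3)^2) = b - 3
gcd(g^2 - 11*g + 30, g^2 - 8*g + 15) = g - 5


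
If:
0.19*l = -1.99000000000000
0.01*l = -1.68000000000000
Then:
No Solution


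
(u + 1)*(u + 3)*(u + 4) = u^3 + 8*u^2 + 19*u + 12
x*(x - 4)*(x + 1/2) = x^3 - 7*x^2/2 - 2*x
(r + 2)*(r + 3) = r^2 + 5*r + 6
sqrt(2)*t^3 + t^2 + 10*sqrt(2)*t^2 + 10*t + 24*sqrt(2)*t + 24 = (t + 4)*(t + 6)*(sqrt(2)*t + 1)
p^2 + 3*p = p*(p + 3)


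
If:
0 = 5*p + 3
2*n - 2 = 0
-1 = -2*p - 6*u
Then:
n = 1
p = -3/5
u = 11/30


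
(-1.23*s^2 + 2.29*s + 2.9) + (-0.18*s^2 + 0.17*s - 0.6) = -1.41*s^2 + 2.46*s + 2.3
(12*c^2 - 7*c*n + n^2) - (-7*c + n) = 12*c^2 - 7*c*n + 7*c + n^2 - n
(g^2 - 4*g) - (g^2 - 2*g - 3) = 3 - 2*g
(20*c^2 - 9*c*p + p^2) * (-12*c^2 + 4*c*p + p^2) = -240*c^4 + 188*c^3*p - 28*c^2*p^2 - 5*c*p^3 + p^4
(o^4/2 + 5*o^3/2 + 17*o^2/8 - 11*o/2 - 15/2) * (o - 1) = o^5/2 + 2*o^4 - 3*o^3/8 - 61*o^2/8 - 2*o + 15/2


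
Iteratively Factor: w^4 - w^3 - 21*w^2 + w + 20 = (w - 1)*(w^3 - 21*w - 20) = (w - 1)*(w + 1)*(w^2 - w - 20) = (w - 1)*(w + 1)*(w + 4)*(w - 5)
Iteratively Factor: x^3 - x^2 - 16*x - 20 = (x + 2)*(x^2 - 3*x - 10) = (x + 2)^2*(x - 5)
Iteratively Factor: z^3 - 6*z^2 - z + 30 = (z - 3)*(z^2 - 3*z - 10) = (z - 3)*(z + 2)*(z - 5)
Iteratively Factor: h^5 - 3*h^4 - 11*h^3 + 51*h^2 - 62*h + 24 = (h - 2)*(h^4 - h^3 - 13*h^2 + 25*h - 12) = (h - 2)*(h - 1)*(h^3 - 13*h + 12) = (h - 2)*(h - 1)*(h + 4)*(h^2 - 4*h + 3) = (h - 3)*(h - 2)*(h - 1)*(h + 4)*(h - 1)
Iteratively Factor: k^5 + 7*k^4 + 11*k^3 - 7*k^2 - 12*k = (k + 3)*(k^4 + 4*k^3 - k^2 - 4*k) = (k + 3)*(k + 4)*(k^3 - k) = k*(k + 3)*(k + 4)*(k^2 - 1) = k*(k - 1)*(k + 3)*(k + 4)*(k + 1)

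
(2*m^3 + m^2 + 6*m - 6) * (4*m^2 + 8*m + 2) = 8*m^5 + 20*m^4 + 36*m^3 + 26*m^2 - 36*m - 12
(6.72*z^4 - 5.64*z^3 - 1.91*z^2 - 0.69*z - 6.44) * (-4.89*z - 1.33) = -32.8608*z^5 + 18.642*z^4 + 16.8411*z^3 + 5.9144*z^2 + 32.4093*z + 8.5652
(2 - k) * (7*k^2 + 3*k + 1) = -7*k^3 + 11*k^2 + 5*k + 2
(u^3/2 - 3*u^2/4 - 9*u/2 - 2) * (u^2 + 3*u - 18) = u^5/2 + 3*u^4/4 - 63*u^3/4 - 2*u^2 + 75*u + 36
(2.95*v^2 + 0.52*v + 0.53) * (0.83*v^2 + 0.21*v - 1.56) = 2.4485*v^4 + 1.0511*v^3 - 4.0529*v^2 - 0.6999*v - 0.8268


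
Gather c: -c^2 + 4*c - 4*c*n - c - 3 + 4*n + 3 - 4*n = -c^2 + c*(3 - 4*n)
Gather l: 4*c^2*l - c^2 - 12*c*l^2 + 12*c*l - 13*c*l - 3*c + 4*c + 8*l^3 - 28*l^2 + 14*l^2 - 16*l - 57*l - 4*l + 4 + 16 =-c^2 + c + 8*l^3 + l^2*(-12*c - 14) + l*(4*c^2 - c - 77) + 20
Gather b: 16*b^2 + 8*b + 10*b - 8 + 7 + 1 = 16*b^2 + 18*b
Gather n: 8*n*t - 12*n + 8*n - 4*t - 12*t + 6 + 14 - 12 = n*(8*t - 4) - 16*t + 8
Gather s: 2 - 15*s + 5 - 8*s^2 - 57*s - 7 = -8*s^2 - 72*s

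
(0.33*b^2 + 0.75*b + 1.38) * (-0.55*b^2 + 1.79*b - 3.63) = -0.1815*b^4 + 0.1782*b^3 - 0.6144*b^2 - 0.2523*b - 5.0094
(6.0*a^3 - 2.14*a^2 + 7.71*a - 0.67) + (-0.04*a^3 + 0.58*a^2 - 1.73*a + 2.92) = 5.96*a^3 - 1.56*a^2 + 5.98*a + 2.25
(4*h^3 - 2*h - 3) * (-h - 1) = -4*h^4 - 4*h^3 + 2*h^2 + 5*h + 3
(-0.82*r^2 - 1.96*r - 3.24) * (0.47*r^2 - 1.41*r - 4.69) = -0.3854*r^4 + 0.235*r^3 + 5.0866*r^2 + 13.7608*r + 15.1956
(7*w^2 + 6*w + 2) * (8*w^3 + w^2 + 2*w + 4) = 56*w^5 + 55*w^4 + 36*w^3 + 42*w^2 + 28*w + 8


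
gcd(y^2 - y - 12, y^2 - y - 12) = y^2 - y - 12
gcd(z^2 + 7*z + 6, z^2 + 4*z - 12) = z + 6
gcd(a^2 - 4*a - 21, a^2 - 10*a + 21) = a - 7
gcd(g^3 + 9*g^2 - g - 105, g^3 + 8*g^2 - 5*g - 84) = g^2 + 4*g - 21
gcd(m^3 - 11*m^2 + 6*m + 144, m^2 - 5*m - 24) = m^2 - 5*m - 24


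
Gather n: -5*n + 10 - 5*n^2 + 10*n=-5*n^2 + 5*n + 10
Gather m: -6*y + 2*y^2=2*y^2 - 6*y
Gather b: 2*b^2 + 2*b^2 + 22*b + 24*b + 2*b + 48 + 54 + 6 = 4*b^2 + 48*b + 108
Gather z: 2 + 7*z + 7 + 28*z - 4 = 35*z + 5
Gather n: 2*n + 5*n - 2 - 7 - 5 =7*n - 14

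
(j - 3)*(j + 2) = j^2 - j - 6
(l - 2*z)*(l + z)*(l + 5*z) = l^3 + 4*l^2*z - 7*l*z^2 - 10*z^3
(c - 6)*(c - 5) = c^2 - 11*c + 30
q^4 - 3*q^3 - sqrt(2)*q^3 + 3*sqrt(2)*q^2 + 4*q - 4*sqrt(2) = (q - 2)^2*(q + 1)*(q - sqrt(2))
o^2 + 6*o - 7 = (o - 1)*(o + 7)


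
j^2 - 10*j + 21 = (j - 7)*(j - 3)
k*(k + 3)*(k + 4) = k^3 + 7*k^2 + 12*k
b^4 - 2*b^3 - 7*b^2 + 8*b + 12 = (b - 3)*(b - 2)*(b + 1)*(b + 2)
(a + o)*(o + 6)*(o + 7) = a*o^2 + 13*a*o + 42*a + o^3 + 13*o^2 + 42*o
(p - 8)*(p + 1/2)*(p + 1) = p^3 - 13*p^2/2 - 23*p/2 - 4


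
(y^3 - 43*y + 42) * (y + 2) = y^4 + 2*y^3 - 43*y^2 - 44*y + 84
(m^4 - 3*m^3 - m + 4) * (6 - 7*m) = -7*m^5 + 27*m^4 - 18*m^3 + 7*m^2 - 34*m + 24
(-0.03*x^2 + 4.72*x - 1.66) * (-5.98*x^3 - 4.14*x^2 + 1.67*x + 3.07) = 0.1794*x^5 - 28.1014*x^4 - 9.6641*x^3 + 14.6627*x^2 + 11.7182*x - 5.0962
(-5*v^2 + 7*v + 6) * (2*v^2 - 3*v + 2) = -10*v^4 + 29*v^3 - 19*v^2 - 4*v + 12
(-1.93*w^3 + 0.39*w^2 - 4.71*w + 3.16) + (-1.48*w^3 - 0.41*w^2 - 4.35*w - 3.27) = -3.41*w^3 - 0.02*w^2 - 9.06*w - 0.11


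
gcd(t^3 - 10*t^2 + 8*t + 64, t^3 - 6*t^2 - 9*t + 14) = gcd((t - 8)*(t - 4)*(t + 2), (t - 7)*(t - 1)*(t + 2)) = t + 2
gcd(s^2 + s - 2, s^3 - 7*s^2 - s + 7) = s - 1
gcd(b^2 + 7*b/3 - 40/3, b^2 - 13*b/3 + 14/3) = 1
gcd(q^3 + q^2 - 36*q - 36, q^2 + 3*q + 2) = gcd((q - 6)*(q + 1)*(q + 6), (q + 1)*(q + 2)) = q + 1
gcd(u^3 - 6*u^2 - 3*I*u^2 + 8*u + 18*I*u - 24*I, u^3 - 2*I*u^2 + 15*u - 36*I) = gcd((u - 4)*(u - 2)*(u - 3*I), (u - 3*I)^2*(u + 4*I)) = u - 3*I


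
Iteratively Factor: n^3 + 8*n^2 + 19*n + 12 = (n + 1)*(n^2 + 7*n + 12) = (n + 1)*(n + 3)*(n + 4)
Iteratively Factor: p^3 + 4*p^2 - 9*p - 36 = (p + 4)*(p^2 - 9) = (p - 3)*(p + 4)*(p + 3)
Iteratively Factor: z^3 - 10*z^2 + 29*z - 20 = (z - 1)*(z^2 - 9*z + 20) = (z - 5)*(z - 1)*(z - 4)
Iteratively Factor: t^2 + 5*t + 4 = (t + 1)*(t + 4)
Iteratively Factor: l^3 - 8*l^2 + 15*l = (l)*(l^2 - 8*l + 15) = l*(l - 3)*(l - 5)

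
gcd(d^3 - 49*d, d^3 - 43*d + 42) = d + 7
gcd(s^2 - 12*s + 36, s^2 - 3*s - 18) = s - 6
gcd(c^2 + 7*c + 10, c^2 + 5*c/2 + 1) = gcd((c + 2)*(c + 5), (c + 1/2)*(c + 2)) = c + 2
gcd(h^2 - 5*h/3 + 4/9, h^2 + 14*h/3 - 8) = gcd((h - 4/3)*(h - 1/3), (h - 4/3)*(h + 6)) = h - 4/3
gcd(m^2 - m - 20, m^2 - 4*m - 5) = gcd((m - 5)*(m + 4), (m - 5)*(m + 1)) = m - 5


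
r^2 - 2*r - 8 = (r - 4)*(r + 2)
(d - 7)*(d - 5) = d^2 - 12*d + 35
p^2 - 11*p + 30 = (p - 6)*(p - 5)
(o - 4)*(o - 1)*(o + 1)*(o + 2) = o^4 - 2*o^3 - 9*o^2 + 2*o + 8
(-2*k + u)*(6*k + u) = -12*k^2 + 4*k*u + u^2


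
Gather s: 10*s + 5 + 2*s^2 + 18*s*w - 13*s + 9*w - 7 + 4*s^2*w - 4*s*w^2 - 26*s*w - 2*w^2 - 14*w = s^2*(4*w + 2) + s*(-4*w^2 - 8*w - 3) - 2*w^2 - 5*w - 2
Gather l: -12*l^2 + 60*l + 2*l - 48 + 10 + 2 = -12*l^2 + 62*l - 36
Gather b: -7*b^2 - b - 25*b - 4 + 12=-7*b^2 - 26*b + 8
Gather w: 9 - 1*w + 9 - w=18 - 2*w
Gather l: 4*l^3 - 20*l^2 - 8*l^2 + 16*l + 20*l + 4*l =4*l^3 - 28*l^2 + 40*l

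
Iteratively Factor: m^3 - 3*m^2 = (m)*(m^2 - 3*m) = m*(m - 3)*(m)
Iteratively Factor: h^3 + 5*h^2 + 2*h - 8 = (h - 1)*(h^2 + 6*h + 8) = (h - 1)*(h + 4)*(h + 2)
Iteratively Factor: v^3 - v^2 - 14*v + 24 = (v - 3)*(v^2 + 2*v - 8) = (v - 3)*(v - 2)*(v + 4)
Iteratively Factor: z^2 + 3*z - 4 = (z + 4)*(z - 1)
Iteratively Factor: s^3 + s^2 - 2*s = (s + 2)*(s^2 - s) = s*(s + 2)*(s - 1)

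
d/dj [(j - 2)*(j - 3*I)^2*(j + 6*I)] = 4*j^3 - 6*j^2 + 54*j - 54 - 54*I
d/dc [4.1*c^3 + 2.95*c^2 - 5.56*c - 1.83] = 12.3*c^2 + 5.9*c - 5.56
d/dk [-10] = 0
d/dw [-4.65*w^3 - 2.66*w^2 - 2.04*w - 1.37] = -13.95*w^2 - 5.32*w - 2.04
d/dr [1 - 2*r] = -2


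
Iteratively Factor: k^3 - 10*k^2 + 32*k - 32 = (k - 4)*(k^2 - 6*k + 8) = (k - 4)^2*(k - 2)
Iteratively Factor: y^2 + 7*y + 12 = (y + 3)*(y + 4)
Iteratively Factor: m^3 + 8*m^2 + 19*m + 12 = (m + 1)*(m^2 + 7*m + 12) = (m + 1)*(m + 4)*(m + 3)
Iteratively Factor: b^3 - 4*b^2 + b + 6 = (b - 3)*(b^2 - b - 2) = (b - 3)*(b - 2)*(b + 1)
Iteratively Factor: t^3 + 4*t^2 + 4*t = (t + 2)*(t^2 + 2*t) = (t + 2)^2*(t)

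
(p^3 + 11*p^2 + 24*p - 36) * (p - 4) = p^4 + 7*p^3 - 20*p^2 - 132*p + 144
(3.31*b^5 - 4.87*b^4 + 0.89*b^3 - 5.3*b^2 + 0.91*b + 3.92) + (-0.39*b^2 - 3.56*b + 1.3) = 3.31*b^5 - 4.87*b^4 + 0.89*b^3 - 5.69*b^2 - 2.65*b + 5.22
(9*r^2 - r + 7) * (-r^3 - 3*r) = -9*r^5 + r^4 - 34*r^3 + 3*r^2 - 21*r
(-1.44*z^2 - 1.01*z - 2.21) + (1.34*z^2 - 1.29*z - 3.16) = -0.0999999999999999*z^2 - 2.3*z - 5.37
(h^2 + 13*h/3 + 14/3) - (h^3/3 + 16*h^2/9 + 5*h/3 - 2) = -h^3/3 - 7*h^2/9 + 8*h/3 + 20/3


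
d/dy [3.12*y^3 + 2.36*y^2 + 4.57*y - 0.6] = 9.36*y^2 + 4.72*y + 4.57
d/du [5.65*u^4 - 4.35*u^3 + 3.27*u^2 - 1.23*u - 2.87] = 22.6*u^3 - 13.05*u^2 + 6.54*u - 1.23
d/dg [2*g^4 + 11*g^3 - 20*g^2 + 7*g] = 8*g^3 + 33*g^2 - 40*g + 7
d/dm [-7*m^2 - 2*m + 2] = -14*m - 2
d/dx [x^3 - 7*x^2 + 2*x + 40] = 3*x^2 - 14*x + 2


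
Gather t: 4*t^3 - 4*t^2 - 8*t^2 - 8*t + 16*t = 4*t^3 - 12*t^2 + 8*t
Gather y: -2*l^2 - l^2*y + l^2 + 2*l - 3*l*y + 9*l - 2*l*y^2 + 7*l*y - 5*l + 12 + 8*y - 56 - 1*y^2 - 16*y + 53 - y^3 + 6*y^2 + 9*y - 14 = -l^2 + 6*l - y^3 + y^2*(5 - 2*l) + y*(-l^2 + 4*l + 1) - 5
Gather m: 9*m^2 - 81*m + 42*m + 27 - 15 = 9*m^2 - 39*m + 12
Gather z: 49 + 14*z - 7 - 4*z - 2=10*z + 40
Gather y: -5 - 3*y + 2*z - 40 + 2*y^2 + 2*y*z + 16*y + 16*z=2*y^2 + y*(2*z + 13) + 18*z - 45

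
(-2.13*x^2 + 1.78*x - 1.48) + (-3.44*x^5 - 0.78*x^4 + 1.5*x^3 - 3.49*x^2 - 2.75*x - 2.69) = -3.44*x^5 - 0.78*x^4 + 1.5*x^3 - 5.62*x^2 - 0.97*x - 4.17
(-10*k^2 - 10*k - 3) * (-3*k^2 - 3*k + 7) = 30*k^4 + 60*k^3 - 31*k^2 - 61*k - 21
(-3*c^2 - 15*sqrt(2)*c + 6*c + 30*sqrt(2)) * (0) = 0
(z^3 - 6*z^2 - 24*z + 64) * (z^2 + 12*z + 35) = z^5 + 6*z^4 - 61*z^3 - 434*z^2 - 72*z + 2240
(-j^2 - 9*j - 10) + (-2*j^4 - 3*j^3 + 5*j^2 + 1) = -2*j^4 - 3*j^3 + 4*j^2 - 9*j - 9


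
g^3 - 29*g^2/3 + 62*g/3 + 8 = (g - 6)*(g - 4)*(g + 1/3)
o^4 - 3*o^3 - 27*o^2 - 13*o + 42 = (o - 7)*(o - 1)*(o + 2)*(o + 3)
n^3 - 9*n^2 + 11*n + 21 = (n - 7)*(n - 3)*(n + 1)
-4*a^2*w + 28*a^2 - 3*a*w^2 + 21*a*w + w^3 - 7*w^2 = (-4*a + w)*(a + w)*(w - 7)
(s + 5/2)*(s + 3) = s^2 + 11*s/2 + 15/2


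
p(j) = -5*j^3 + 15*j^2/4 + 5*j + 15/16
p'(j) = -15*j^2 + 15*j/2 + 5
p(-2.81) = 127.44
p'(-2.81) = -134.52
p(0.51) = 3.80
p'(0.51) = 4.92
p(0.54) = 3.94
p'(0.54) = 4.68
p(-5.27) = 810.55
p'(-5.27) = -451.12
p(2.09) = -17.88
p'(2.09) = -44.85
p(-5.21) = 783.78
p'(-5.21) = -441.24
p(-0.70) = 0.99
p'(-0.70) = -7.60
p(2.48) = -39.86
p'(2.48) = -68.66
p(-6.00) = 1185.94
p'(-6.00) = -580.00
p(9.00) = -3295.31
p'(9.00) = -1142.50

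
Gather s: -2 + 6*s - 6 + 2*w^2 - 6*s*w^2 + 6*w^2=s*(6 - 6*w^2) + 8*w^2 - 8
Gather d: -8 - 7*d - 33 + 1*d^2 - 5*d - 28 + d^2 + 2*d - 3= 2*d^2 - 10*d - 72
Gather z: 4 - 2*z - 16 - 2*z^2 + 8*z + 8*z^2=6*z^2 + 6*z - 12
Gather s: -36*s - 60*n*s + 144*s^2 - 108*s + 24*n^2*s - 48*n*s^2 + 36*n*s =s^2*(144 - 48*n) + s*(24*n^2 - 24*n - 144)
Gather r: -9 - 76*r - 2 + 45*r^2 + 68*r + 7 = 45*r^2 - 8*r - 4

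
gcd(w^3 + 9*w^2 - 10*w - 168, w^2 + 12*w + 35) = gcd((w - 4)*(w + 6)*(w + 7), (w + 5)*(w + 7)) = w + 7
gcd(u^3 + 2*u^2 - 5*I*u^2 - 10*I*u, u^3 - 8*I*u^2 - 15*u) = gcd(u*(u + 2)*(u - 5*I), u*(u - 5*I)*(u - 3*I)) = u^2 - 5*I*u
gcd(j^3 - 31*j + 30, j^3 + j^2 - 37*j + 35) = j^2 - 6*j + 5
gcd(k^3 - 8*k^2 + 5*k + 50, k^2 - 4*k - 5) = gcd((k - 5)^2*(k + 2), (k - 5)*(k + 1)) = k - 5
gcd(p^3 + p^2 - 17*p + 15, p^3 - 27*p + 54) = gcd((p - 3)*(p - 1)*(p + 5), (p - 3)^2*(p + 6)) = p - 3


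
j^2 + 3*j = j*(j + 3)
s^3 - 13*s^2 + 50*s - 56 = (s - 7)*(s - 4)*(s - 2)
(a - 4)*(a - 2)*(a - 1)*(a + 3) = a^4 - 4*a^3 - 7*a^2 + 34*a - 24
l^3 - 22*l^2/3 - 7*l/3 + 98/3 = (l - 7)*(l - 7/3)*(l + 2)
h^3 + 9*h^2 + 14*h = h*(h + 2)*(h + 7)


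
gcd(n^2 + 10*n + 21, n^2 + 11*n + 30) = 1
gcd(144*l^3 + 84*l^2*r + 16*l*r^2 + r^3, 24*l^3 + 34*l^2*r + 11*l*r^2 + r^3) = 24*l^2 + 10*l*r + r^2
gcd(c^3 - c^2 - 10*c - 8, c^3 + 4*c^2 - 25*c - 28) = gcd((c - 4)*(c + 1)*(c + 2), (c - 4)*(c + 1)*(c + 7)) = c^2 - 3*c - 4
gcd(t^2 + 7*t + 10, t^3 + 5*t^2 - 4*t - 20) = t^2 + 7*t + 10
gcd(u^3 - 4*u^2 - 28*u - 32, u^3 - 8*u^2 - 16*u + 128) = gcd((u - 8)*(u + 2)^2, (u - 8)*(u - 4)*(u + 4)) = u - 8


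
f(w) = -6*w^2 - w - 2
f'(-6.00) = 71.00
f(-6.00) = -212.00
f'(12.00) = -145.00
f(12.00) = -878.00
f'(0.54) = -7.48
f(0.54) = -4.29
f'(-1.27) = 14.24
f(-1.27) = -10.41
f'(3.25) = -40.00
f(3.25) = -68.62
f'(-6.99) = 82.88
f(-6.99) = -288.17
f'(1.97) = -24.64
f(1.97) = -27.26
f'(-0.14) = 0.68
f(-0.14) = -1.98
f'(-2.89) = 33.68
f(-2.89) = -49.22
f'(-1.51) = 17.12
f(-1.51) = -14.17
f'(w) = -12*w - 1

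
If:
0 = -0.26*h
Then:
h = 0.00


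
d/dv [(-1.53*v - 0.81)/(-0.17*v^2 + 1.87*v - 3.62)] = (-0.2601*v^2 - 0.2754*v + 7.0533)/(0.0289*v^4 - 0.6358*v^3 + 4.7277*v^2 - 13.5388*v + 13.1044)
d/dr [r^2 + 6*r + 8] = 2*r + 6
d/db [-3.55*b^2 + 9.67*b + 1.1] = 9.67 - 7.1*b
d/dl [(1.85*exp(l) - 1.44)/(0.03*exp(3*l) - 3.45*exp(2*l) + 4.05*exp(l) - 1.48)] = (-0.111*exp(3*l) + 6.5121*exp(2*l) - 9.936*exp(l) + 3.094)*exp(l)/(0.0009*exp(6*l) - 0.207*exp(5*l) + 12.1455*exp(4*l) - 28.0338*exp(3*l) + 26.6145*exp(2*l) - 11.988*exp(l) + 2.1904)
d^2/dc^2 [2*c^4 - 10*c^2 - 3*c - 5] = 24*c^2 - 20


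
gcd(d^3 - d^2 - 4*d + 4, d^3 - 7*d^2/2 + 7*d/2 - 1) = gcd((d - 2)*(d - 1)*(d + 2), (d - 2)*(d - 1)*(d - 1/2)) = d^2 - 3*d + 2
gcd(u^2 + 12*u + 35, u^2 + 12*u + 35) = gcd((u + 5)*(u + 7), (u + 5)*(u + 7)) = u^2 + 12*u + 35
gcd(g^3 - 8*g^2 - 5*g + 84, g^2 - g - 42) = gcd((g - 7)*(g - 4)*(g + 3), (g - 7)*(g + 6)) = g - 7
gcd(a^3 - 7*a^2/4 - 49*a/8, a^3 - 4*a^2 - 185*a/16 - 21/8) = a + 7/4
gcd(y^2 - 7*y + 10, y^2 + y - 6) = y - 2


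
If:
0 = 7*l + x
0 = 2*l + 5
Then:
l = -5/2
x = 35/2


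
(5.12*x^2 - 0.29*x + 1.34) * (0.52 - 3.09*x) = -15.8208*x^3 + 3.5585*x^2 - 4.2914*x + 0.6968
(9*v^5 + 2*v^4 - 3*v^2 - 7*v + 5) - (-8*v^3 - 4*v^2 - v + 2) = 9*v^5 + 2*v^4 + 8*v^3 + v^2 - 6*v + 3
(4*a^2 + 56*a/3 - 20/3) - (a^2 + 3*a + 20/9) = 3*a^2 + 47*a/3 - 80/9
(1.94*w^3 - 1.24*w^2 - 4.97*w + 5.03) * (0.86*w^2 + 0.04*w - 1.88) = 1.6684*w^5 - 0.9888*w^4 - 7.971*w^3 + 6.4582*w^2 + 9.5448*w - 9.4564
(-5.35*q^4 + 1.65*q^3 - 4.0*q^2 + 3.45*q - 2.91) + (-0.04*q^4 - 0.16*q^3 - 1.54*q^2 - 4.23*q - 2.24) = -5.39*q^4 + 1.49*q^3 - 5.54*q^2 - 0.78*q - 5.15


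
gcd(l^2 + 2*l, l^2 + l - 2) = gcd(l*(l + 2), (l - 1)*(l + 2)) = l + 2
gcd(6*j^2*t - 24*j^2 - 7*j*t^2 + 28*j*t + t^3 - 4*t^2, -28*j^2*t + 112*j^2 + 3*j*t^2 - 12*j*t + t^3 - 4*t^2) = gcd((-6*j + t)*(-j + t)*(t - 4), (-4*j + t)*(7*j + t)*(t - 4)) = t - 4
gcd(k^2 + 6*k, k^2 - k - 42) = k + 6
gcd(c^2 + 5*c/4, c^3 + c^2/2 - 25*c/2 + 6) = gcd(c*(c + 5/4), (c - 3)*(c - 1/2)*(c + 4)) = 1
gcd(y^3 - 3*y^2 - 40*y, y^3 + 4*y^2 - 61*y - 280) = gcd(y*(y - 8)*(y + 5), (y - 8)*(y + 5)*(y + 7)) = y^2 - 3*y - 40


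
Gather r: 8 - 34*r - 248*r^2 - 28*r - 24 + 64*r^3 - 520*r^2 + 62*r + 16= 64*r^3 - 768*r^2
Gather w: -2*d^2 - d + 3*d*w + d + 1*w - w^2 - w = -2*d^2 + 3*d*w - w^2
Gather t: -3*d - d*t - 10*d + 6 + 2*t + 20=-13*d + t*(2 - d) + 26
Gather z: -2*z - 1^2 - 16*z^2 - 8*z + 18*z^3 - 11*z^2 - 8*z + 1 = 18*z^3 - 27*z^2 - 18*z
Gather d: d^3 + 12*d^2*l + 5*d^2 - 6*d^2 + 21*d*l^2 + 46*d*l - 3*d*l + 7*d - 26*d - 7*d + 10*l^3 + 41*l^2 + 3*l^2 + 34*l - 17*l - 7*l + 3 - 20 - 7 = d^3 + d^2*(12*l - 1) + d*(21*l^2 + 43*l - 26) + 10*l^3 + 44*l^2 + 10*l - 24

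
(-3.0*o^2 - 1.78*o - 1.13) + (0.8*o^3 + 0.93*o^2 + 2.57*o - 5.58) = 0.8*o^3 - 2.07*o^2 + 0.79*o - 6.71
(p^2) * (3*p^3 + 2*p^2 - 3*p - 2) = 3*p^5 + 2*p^4 - 3*p^3 - 2*p^2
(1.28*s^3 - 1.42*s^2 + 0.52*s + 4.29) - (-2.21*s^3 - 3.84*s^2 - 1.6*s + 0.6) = 3.49*s^3 + 2.42*s^2 + 2.12*s + 3.69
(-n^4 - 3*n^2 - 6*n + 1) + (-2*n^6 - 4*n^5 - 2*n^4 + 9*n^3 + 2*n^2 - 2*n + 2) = -2*n^6 - 4*n^5 - 3*n^4 + 9*n^3 - n^2 - 8*n + 3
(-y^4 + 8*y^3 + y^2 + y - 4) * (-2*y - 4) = 2*y^5 - 12*y^4 - 34*y^3 - 6*y^2 + 4*y + 16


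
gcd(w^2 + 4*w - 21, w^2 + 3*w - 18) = w - 3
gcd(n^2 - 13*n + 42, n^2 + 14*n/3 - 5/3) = 1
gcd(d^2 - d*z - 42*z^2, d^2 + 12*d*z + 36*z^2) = d + 6*z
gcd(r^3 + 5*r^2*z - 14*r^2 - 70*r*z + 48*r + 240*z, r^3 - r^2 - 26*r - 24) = r - 6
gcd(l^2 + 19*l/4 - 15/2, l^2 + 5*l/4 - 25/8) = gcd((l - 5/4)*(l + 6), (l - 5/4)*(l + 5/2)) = l - 5/4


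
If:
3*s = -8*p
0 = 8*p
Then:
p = 0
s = 0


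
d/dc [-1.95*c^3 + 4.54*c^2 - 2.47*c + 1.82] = -5.85*c^2 + 9.08*c - 2.47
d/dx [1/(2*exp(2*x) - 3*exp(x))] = (3 - 4*exp(x))*exp(-x)/(2*exp(x) - 3)^2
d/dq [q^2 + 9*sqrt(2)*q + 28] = 2*q + 9*sqrt(2)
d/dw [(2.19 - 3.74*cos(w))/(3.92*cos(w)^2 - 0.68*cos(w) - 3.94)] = (-14.6608*cos(w)^2 + 17.1696*cos(w) - 16.2248)*sin(w)/(15.3664*cos(w)^4 - 5.3312*cos(w)^3 - 30.4272*cos(w)^2 + 5.3584*cos(w) + 15.5236)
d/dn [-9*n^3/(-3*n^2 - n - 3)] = 9*n^2*(9*n^2 - n*(6*n + 1) + 3*n + 9)/(3*n^2 + n + 3)^2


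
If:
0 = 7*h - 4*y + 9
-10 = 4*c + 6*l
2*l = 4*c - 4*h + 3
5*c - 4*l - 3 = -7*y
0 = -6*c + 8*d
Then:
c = -207/128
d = -621/512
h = -55/96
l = -113/192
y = 479/384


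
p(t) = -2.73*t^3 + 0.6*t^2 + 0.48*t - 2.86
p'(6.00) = -287.16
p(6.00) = -568.06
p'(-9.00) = -673.71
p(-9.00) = 2031.59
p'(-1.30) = -14.92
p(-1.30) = 3.53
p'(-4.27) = -153.97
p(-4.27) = 218.57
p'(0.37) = -0.20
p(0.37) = -2.74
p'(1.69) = -20.88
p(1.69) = -13.51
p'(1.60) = -18.57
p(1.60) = -11.74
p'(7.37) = -435.53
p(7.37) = -1059.59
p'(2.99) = -69.15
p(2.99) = -69.04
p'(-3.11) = -82.47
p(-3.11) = 83.57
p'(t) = -8.19*t^2 + 1.2*t + 0.48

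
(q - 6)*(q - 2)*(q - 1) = q^3 - 9*q^2 + 20*q - 12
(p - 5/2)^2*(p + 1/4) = p^3 - 19*p^2/4 + 5*p + 25/16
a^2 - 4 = (a - 2)*(a + 2)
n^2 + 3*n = n*(n + 3)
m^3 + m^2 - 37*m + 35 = (m - 5)*(m - 1)*(m + 7)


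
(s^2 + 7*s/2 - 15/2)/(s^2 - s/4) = 2*(2*s^2 + 7*s - 15)/(s*(4*s - 1))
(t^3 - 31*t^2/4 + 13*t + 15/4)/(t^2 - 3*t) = t - 19/4 - 5/(4*t)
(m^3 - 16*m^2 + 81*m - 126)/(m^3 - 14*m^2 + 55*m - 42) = (m - 3)/(m - 1)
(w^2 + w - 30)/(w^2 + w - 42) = (w^2 + w - 30)/(w^2 + w - 42)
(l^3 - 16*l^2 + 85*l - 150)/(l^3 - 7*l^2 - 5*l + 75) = (l - 6)/(l + 3)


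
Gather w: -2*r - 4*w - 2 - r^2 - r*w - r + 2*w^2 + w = -r^2 - 3*r + 2*w^2 + w*(-r - 3) - 2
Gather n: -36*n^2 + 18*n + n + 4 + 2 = -36*n^2 + 19*n + 6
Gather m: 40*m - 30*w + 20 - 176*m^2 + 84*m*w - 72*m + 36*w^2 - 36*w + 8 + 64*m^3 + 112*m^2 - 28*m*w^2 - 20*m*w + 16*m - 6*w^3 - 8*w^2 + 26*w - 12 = 64*m^3 - 64*m^2 + m*(-28*w^2 + 64*w - 16) - 6*w^3 + 28*w^2 - 40*w + 16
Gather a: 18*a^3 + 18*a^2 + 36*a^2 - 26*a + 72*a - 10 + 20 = 18*a^3 + 54*a^2 + 46*a + 10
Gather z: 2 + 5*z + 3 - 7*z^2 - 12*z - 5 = -7*z^2 - 7*z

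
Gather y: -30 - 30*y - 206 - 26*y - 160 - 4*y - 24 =-60*y - 420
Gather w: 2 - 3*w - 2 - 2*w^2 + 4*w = -2*w^2 + w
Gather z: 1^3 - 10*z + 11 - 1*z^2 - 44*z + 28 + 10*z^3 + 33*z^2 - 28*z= 10*z^3 + 32*z^2 - 82*z + 40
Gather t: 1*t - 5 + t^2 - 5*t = t^2 - 4*t - 5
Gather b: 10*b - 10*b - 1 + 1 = 0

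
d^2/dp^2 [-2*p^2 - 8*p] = -4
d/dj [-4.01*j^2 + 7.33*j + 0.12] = 7.33 - 8.02*j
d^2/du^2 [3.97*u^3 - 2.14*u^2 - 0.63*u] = 23.82*u - 4.28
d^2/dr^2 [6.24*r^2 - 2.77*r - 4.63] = 12.4800000000000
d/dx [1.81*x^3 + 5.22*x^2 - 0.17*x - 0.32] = 5.43*x^2 + 10.44*x - 0.17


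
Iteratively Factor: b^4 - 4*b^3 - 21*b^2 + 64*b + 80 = (b + 1)*(b^3 - 5*b^2 - 16*b + 80) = (b + 1)*(b + 4)*(b^2 - 9*b + 20) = (b - 4)*(b + 1)*(b + 4)*(b - 5)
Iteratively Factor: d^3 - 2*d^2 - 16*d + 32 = (d - 4)*(d^2 + 2*d - 8) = (d - 4)*(d + 4)*(d - 2)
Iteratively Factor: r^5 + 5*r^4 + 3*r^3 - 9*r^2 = (r)*(r^4 + 5*r^3 + 3*r^2 - 9*r) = r*(r + 3)*(r^3 + 2*r^2 - 3*r) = r*(r - 1)*(r + 3)*(r^2 + 3*r) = r*(r - 1)*(r + 3)^2*(r)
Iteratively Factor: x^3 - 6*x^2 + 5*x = (x)*(x^2 - 6*x + 5) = x*(x - 1)*(x - 5)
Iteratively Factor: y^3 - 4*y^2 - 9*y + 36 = (y - 3)*(y^2 - y - 12) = (y - 3)*(y + 3)*(y - 4)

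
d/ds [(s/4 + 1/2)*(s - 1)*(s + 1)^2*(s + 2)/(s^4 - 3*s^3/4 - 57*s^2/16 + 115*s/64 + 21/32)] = 16*(64*s^8 - 96*s^7 - 1372*s^6 - 1692*s^5 + 1827*s^4 + 2706*s^3 - 1633*s^2 - 1908*s + 124)/(4096*s^8 - 6144*s^7 - 26880*s^6 + 36608*s^5 + 46320*s^4 - 56472*s^3 - 5927*s^2 + 9660*s + 1764)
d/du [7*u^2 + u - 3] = 14*u + 1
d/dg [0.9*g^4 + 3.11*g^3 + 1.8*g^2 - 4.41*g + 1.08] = 3.6*g^3 + 9.33*g^2 + 3.6*g - 4.41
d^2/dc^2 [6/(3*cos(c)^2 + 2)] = 36*(6*sin(c)^4 + sin(c)^2 - 5)/(3*sin(c)^2 - 5)^3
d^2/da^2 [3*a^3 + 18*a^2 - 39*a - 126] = 18*a + 36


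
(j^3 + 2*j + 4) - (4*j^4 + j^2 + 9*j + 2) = -4*j^4 + j^3 - j^2 - 7*j + 2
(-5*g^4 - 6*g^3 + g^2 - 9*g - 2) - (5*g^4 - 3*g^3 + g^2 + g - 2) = -10*g^4 - 3*g^3 - 10*g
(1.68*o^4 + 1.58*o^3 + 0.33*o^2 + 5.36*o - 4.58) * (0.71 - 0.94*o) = -1.5792*o^5 - 0.2924*o^4 + 0.8116*o^3 - 4.8041*o^2 + 8.1108*o - 3.2518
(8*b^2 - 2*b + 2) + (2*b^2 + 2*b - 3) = 10*b^2 - 1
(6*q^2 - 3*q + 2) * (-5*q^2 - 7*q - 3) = -30*q^4 - 27*q^3 - 7*q^2 - 5*q - 6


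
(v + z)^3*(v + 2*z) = v^4 + 5*v^3*z + 9*v^2*z^2 + 7*v*z^3 + 2*z^4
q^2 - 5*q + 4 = (q - 4)*(q - 1)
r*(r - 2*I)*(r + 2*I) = r^3 + 4*r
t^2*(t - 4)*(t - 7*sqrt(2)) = t^4 - 7*sqrt(2)*t^3 - 4*t^3 + 28*sqrt(2)*t^2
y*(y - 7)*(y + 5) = y^3 - 2*y^2 - 35*y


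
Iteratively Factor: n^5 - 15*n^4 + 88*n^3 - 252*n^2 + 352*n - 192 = (n - 4)*(n^4 - 11*n^3 + 44*n^2 - 76*n + 48) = (n - 4)*(n - 2)*(n^3 - 9*n^2 + 26*n - 24) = (n - 4)^2*(n - 2)*(n^2 - 5*n + 6) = (n - 4)^2*(n - 2)^2*(n - 3)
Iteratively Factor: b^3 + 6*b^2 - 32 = (b + 4)*(b^2 + 2*b - 8) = (b - 2)*(b + 4)*(b + 4)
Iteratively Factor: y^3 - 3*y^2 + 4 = (y - 2)*(y^2 - y - 2) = (y - 2)*(y + 1)*(y - 2)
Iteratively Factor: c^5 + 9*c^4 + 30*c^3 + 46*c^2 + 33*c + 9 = (c + 1)*(c^4 + 8*c^3 + 22*c^2 + 24*c + 9) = (c + 1)^2*(c^3 + 7*c^2 + 15*c + 9) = (c + 1)^3*(c^2 + 6*c + 9) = (c + 1)^3*(c + 3)*(c + 3)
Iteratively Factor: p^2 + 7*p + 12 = (p + 3)*(p + 4)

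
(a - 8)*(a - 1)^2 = a^3 - 10*a^2 + 17*a - 8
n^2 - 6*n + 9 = (n - 3)^2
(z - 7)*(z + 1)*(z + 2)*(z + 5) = z^4 + z^3 - 39*z^2 - 109*z - 70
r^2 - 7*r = r*(r - 7)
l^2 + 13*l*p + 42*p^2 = (l + 6*p)*(l + 7*p)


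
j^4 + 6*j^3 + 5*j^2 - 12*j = j*(j - 1)*(j + 3)*(j + 4)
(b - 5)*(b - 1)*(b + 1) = b^3 - 5*b^2 - b + 5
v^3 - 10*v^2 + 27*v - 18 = (v - 6)*(v - 3)*(v - 1)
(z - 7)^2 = z^2 - 14*z + 49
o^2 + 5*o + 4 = (o + 1)*(o + 4)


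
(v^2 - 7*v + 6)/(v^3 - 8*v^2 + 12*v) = (v - 1)/(v*(v - 2))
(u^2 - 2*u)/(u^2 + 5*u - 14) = u/(u + 7)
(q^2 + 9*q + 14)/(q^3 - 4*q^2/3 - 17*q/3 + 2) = 3*(q + 7)/(3*q^2 - 10*q + 3)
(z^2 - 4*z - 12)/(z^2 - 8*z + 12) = (z + 2)/(z - 2)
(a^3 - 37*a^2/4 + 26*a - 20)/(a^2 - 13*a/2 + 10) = (4*a^2 - 21*a + 20)/(2*(2*a - 5))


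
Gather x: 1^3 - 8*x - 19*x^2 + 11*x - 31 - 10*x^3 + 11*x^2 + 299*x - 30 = -10*x^3 - 8*x^2 + 302*x - 60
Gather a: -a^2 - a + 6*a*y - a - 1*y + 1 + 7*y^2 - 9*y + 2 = -a^2 + a*(6*y - 2) + 7*y^2 - 10*y + 3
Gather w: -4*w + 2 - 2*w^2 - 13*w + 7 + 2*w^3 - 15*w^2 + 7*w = 2*w^3 - 17*w^2 - 10*w + 9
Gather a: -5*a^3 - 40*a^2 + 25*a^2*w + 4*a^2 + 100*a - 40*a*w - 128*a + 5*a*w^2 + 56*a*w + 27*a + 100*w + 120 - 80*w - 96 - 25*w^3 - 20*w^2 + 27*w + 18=-5*a^3 + a^2*(25*w - 36) + a*(5*w^2 + 16*w - 1) - 25*w^3 - 20*w^2 + 47*w + 42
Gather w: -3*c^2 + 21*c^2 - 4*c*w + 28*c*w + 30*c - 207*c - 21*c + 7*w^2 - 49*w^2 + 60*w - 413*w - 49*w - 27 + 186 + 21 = 18*c^2 - 198*c - 42*w^2 + w*(24*c - 402) + 180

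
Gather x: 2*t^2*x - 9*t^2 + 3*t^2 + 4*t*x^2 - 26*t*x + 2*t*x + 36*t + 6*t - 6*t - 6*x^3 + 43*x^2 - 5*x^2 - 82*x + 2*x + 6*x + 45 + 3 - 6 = -6*t^2 + 36*t - 6*x^3 + x^2*(4*t + 38) + x*(2*t^2 - 24*t - 74) + 42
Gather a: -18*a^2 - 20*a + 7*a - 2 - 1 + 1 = -18*a^2 - 13*a - 2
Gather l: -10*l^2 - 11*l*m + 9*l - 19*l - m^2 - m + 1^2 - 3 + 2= -10*l^2 + l*(-11*m - 10) - m^2 - m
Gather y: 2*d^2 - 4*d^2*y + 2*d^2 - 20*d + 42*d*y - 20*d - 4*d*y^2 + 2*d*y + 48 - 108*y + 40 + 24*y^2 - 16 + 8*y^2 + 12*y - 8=4*d^2 - 40*d + y^2*(32 - 4*d) + y*(-4*d^2 + 44*d - 96) + 64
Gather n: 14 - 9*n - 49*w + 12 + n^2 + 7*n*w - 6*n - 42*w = n^2 + n*(7*w - 15) - 91*w + 26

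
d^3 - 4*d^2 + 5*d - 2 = (d - 2)*(d - 1)^2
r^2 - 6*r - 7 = (r - 7)*(r + 1)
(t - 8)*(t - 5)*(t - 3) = t^3 - 16*t^2 + 79*t - 120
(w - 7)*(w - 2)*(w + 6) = w^3 - 3*w^2 - 40*w + 84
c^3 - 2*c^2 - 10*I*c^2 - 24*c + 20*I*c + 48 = (c - 2)*(c - 6*I)*(c - 4*I)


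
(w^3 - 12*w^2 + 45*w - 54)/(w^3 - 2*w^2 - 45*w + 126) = (w - 3)/(w + 7)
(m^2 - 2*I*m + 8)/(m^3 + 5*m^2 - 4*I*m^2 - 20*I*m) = (m + 2*I)/(m*(m + 5))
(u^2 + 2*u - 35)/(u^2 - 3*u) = (u^2 + 2*u - 35)/(u*(u - 3))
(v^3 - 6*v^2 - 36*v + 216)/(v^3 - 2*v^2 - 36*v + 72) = (v - 6)/(v - 2)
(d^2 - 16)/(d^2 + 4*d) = (d - 4)/d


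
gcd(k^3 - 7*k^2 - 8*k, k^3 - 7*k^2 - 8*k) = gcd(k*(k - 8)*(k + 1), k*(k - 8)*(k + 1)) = k^3 - 7*k^2 - 8*k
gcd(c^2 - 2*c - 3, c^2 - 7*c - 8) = c + 1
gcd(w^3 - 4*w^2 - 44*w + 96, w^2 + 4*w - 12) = w^2 + 4*w - 12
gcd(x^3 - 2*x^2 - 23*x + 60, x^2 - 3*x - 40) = x + 5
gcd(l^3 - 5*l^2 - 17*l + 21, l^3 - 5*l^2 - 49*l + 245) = l - 7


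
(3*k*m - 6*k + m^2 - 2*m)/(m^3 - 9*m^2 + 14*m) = (3*k + m)/(m*(m - 7))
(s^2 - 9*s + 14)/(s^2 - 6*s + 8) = (s - 7)/(s - 4)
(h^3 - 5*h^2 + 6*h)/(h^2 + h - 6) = h*(h - 3)/(h + 3)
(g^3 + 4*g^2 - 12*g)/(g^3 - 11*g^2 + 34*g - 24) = g*(g^2 + 4*g - 12)/(g^3 - 11*g^2 + 34*g - 24)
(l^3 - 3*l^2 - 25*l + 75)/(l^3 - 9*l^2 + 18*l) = (l^2 - 25)/(l*(l - 6))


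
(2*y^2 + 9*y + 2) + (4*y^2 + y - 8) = 6*y^2 + 10*y - 6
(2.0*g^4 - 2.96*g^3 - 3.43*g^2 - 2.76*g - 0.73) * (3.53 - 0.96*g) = -1.92*g^5 + 9.9016*g^4 - 7.156*g^3 - 9.4583*g^2 - 9.042*g - 2.5769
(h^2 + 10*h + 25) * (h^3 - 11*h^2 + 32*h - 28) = h^5 - h^4 - 53*h^3 + 17*h^2 + 520*h - 700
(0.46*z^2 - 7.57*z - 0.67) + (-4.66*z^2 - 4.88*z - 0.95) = -4.2*z^2 - 12.45*z - 1.62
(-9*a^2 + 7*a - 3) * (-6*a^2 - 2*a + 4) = 54*a^4 - 24*a^3 - 32*a^2 + 34*a - 12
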